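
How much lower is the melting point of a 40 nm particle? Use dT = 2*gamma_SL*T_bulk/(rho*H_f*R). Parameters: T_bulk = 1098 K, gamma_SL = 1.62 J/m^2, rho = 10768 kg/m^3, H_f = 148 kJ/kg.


Radius R = 40/2 = 20 nm = 2e-08 m
Convert H_f = 148 kJ/kg = 148000 J/kg
dT = 2 * gamma_SL * T_bulk / (rho * H_f * R)
dT = 2 * 1.62 * 1098 / (10768 * 148000 * 2e-08)
dT = 111.6 K

111.6


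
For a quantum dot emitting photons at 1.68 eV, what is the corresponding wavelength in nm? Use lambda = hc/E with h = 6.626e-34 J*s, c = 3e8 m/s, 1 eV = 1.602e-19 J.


Convert energy: E = 1.68 eV = 1.68 * 1.602e-19 = 2.69136e-19 J
lambda = h*c / E = 6.626e-34 * 3e8 / 2.69136e-19
lambda = 7.38586e-07 m = 738.6 nm

738.6


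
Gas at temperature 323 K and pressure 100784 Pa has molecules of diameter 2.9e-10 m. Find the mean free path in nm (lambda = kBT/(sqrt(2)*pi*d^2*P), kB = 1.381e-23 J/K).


Mean free path: lambda = kB*T / (sqrt(2) * pi * d^2 * P)
lambda = 1.381e-23 * 323 / (sqrt(2) * pi * (2.9e-10)^2 * 100784)
lambda = 1.18452e-07 m
lambda = 118.45 nm

118.45


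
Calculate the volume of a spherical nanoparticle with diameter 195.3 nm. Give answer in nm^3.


Radius r = 195.3/2 = 97.65 nm
Volume V = (4/3) * pi * r^3
V = (4/3) * pi * (97.65)^3
V = 3900365.91 nm^3

3900365.91


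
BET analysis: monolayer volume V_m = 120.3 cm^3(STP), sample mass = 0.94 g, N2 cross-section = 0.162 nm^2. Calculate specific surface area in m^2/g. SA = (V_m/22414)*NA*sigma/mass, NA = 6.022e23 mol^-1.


Number of moles in monolayer = V_m / 22414 = 120.3 / 22414 = 0.00536718
Number of molecules = moles * NA = 0.00536718 * 6.022e23
SA = molecules * sigma / mass
SA = (120.3 / 22414) * 6.022e23 * 0.162e-18 / 0.94
SA = 557.0 m^2/g

557.0


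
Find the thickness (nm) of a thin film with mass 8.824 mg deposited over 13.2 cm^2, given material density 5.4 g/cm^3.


Convert: m = 8.824 mg = 8.8240e-06 kg, A = 13.2 cm^2 = 1.3200e-03 m^2, rho = 5.4 g/cm^3 = 5400 kg/m^3
t = m / (A * rho)
t = 8.8240e-06 / (1.3200e-03 * 5400)
t = 1.2379e-06 m = 1237.9 nm

1237.9


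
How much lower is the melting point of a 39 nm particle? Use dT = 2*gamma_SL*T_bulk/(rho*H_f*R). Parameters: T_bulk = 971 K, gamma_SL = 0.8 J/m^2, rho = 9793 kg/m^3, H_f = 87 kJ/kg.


Radius R = 39/2 = 19.5 nm = 1.95e-08 m
Convert H_f = 87 kJ/kg = 87000 J/kg
dT = 2 * gamma_SL * T_bulk / (rho * H_f * R)
dT = 2 * 0.8 * 971 / (9793 * 87000 * 1.95e-08)
dT = 93.5 K

93.5


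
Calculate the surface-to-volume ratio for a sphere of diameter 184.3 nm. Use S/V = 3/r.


Radius r = 184.3/2 = 92.15 nm
S/V = 3 / r = 3 / 92.15
S/V = 0.0326 nm^-1

0.0326


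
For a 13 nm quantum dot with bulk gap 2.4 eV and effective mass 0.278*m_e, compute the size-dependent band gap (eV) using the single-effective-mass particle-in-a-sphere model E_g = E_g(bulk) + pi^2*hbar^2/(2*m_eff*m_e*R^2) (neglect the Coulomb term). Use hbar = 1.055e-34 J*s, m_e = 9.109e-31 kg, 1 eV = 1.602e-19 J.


Radius R = 13/2 nm = 6.5e-09 m
Confinement energy dE = pi^2 * hbar^2 / (2 * m_eff * m_e * R^2)
dE = pi^2 * (1.055e-34)^2 / (2 * 0.278 * 9.109e-31 * (6.5e-09)^2) J, divided by 1.602e-19 J/eV
dE = 0.032 eV
Total band gap = E_g(bulk) + dE = 2.4 + 0.032 = 2.432 eV

2.432


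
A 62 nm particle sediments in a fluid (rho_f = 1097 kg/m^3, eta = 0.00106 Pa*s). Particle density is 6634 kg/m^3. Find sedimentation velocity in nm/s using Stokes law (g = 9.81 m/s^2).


Radius R = 62/2 nm = 3.1e-08 m
Density difference = 6634 - 1097 = 5537 kg/m^3
v = 2 * R^2 * (rho_p - rho_f) * g / (9 * eta)
v = 2 * (3.1e-08)^2 * 5537 * 9.81 / (9 * 0.00106)
v = 1.09433e-08 m/s = 10.9433 nm/s

10.9433


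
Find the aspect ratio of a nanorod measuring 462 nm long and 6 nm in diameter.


Aspect ratio AR = length / diameter
AR = 462 / 6
AR = 77.0

77.0


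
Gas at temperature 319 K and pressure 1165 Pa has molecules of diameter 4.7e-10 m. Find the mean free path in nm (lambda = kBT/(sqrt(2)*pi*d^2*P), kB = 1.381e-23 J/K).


Mean free path: lambda = kB*T / (sqrt(2) * pi * d^2 * P)
lambda = 1.381e-23 * 319 / (sqrt(2) * pi * (4.7e-10)^2 * 1165)
lambda = 3.85299e-06 m
lambda = 3852.99 nm

3852.99


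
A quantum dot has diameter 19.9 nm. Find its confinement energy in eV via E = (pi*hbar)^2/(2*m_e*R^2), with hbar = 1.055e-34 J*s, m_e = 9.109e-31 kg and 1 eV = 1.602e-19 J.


Radius R = 19.9/2 = 9.95 nm = 9.95e-09 m
E = (pi * 1.055e-34)^2 / (2 * 9.109e-31 * (9.95e-09)^2)
E(J) = 6.09057e-22
E = E(J) / 1.602e-19 = 0.0038 eV

0.0038


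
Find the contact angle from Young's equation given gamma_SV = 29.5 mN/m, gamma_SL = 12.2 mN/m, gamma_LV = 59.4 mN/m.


cos(theta) = (gamma_SV - gamma_SL) / gamma_LV
cos(theta) = (29.5 - 12.2) / 59.4
cos(theta) = 0.291246
theta = arccos(0.291246) = 73.07 degrees

73.07


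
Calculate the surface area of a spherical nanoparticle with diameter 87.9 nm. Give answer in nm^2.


Radius r = 87.9/2 = 43.95 nm
Surface area SA = 4 * pi * r^2
SA = 4 * pi * (43.95)^2
SA = 24273.23 nm^2

24273.23


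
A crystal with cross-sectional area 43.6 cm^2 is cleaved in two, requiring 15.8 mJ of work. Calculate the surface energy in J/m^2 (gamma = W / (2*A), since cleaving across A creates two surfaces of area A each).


Convert: A = 43.6 cm^2 = 0.00436 m^2, W = 15.8 mJ = 0.0158 J
Cleaving exposes two faces of area A, so total new surface = 2*A and gamma = W / (2*A)
gamma = 0.0158 / (2 * 0.00436)
gamma = 1.812 J/m^2

1.812


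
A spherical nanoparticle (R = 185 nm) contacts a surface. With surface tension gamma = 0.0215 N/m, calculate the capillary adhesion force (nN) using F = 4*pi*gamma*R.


Convert radius: R = 185 nm = 1.85e-07 m
F = 4 * pi * gamma * R
F = 4 * pi * 0.0215 * 1.85e-07
F = 4.99827e-08 N = 49.9827 nN

49.9827


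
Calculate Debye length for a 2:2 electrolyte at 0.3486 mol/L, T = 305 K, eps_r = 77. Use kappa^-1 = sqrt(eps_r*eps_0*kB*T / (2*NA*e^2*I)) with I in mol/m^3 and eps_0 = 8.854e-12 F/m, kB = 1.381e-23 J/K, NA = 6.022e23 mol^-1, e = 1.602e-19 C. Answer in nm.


Ionic strength I = 0.3486 * 2^2 * 1000 = 1394.4 mol/m^3
kappa^-1 = sqrt(77 * 8.854e-12 * 1.381e-23 * 305 / (2 * 6.022e23 * (1.602e-19)^2 * 1394.4))
kappa^-1 = 0.258 nm

0.258


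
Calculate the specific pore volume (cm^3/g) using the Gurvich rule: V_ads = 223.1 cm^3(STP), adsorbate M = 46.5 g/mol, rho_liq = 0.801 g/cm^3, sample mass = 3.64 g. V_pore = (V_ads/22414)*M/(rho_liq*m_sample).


Moles adsorbed n = V_ads / 22414 = 223.1 / 22414 = 9.953600e-03 mol
Liquid volume V_liq = n * M / rho_liq = 9.953600e-03 * 46.5 / 0.801 = 0.57783 cm^3
Specific pore volume V_pore = V_liq / m_sample = 0.57783 / 3.64
V_pore = 0.1587 cm^3/g

0.1587


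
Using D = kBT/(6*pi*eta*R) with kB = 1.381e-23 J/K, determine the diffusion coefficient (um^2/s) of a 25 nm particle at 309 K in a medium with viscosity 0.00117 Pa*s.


Radius R = 25/2 = 12.5 nm = 1.25e-08 m
D = kB*T / (6*pi*eta*R)
D = 1.381e-23 * 309 / (6 * pi * 0.00117 * 1.25e-08)
D = 1.54794e-11 m^2/s = 15.479 um^2/s

15.479


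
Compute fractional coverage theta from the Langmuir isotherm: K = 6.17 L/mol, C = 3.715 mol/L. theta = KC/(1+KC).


Langmuir isotherm: theta = K*C / (1 + K*C)
K*C = 6.17 * 3.715 = 22.92155
theta = 22.92155 / (1 + 22.92155) = 22.92155 / 23.92155
theta = 0.9582

0.9582


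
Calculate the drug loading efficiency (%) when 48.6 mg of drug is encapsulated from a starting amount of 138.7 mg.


Drug loading efficiency = (drug loaded / drug initial) * 100
DLE = 48.6 / 138.7 * 100
DLE = 0.3504 * 100
DLE = 35.04%

35.04


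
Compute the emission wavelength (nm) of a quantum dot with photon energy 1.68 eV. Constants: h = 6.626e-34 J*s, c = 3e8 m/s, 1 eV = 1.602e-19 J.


Convert energy: E = 1.68 eV = 1.68 * 1.602e-19 = 2.69136e-19 J
lambda = h*c / E = 6.626e-34 * 3e8 / 2.69136e-19
lambda = 7.38586e-07 m = 738.6 nm

738.6


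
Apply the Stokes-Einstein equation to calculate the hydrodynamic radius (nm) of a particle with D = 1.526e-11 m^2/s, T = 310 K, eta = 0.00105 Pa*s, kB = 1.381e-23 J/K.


Stokes-Einstein: R = kB*T / (6*pi*eta*D)
R = 1.381e-23 * 310 / (6 * pi * 0.00105 * 1.526e-11)
R = 1.41746e-08 m = 14.17 nm

14.17


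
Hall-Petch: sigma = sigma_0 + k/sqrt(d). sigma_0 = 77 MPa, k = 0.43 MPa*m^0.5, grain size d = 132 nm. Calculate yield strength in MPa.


d = 132 nm = 1.32e-07 m
sqrt(d) = 0.000363318
Hall-Petch contribution = k / sqrt(d) = 0.43 / 0.000363318 = 1183.5 MPa
sigma = sigma_0 + k/sqrt(d) = 77 + 1183.5 = 1260.5 MPa

1260.5


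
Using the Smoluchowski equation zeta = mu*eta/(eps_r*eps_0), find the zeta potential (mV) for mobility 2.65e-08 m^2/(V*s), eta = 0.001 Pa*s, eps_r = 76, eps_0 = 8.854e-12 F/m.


Smoluchowski equation: zeta = mu * eta / (eps_r * eps_0)
zeta = 2.65e-08 * 0.001 / (76 * 8.854e-12)
zeta = 0.039382 V = 39.38 mV

39.38


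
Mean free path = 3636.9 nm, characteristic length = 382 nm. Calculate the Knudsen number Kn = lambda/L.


Knudsen number Kn = lambda / L
Kn = 3636.9 / 382
Kn = 9.5207

9.5207


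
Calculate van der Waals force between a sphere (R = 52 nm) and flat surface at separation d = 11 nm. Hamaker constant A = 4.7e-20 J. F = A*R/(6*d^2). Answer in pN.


Convert to SI: R = 52 nm = 5.2e-08 m, d = 11 nm = 1.1e-08 m
F = A * R / (6 * d^2)
F = 4.7e-20 * 5.2e-08 / (6 * (1.1e-08)^2)
F = 3.36639e-12 N = 3.366 pN

3.366


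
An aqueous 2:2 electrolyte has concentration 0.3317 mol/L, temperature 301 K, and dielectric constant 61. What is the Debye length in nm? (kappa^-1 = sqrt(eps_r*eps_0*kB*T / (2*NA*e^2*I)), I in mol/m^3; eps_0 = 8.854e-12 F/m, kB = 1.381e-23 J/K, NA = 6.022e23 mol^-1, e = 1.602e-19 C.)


Ionic strength I = 0.3317 * 2^2 * 1000 = 1326.8 mol/m^3
kappa^-1 = sqrt(61 * 8.854e-12 * 1.381e-23 * 301 / (2 * 6.022e23 * (1.602e-19)^2 * 1326.8))
kappa^-1 = 0.234 nm

0.234


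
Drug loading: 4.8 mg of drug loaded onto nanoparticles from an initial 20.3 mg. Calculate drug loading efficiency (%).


Drug loading efficiency = (drug loaded / drug initial) * 100
DLE = 4.8 / 20.3 * 100
DLE = 0.2365 * 100
DLE = 23.65%

23.65


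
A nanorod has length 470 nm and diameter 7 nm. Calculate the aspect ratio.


Aspect ratio AR = length / diameter
AR = 470 / 7
AR = 67.14

67.14


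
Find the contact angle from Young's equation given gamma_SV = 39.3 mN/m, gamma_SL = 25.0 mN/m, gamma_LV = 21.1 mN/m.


cos(theta) = (gamma_SV - gamma_SL) / gamma_LV
cos(theta) = (39.3 - 25.0) / 21.1
cos(theta) = 0.677725
theta = arccos(0.677725) = 47.33 degrees

47.33


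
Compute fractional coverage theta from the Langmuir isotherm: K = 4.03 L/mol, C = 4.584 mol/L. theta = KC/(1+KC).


Langmuir isotherm: theta = K*C / (1 + K*C)
K*C = 4.03 * 4.584 = 18.47352
theta = 18.47352 / (1 + 18.47352) = 18.47352 / 19.47352
theta = 0.9486

0.9486


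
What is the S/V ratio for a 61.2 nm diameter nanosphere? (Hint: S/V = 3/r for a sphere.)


Radius r = 61.2/2 = 30.6 nm
S/V = 3 / r = 3 / 30.6
S/V = 0.098 nm^-1

0.098


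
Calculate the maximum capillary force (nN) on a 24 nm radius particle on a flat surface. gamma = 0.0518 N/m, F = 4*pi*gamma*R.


Convert radius: R = 24 nm = 2.4e-08 m
F = 4 * pi * gamma * R
F = 4 * pi * 0.0518 * 2.4e-08
F = 1.56225e-08 N = 15.6225 nN

15.6225


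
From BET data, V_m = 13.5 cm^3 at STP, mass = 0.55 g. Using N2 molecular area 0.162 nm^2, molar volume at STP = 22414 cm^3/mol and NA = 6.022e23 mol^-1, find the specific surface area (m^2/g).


Number of moles in monolayer = V_m / 22414 = 13.5 / 22414 = 0.0006023
Number of molecules = moles * NA = 0.0006023 * 6.022e23
SA = molecules * sigma / mass
SA = (13.5 / 22414) * 6.022e23 * 0.162e-18 / 0.55
SA = 106.8 m^2/g

106.8


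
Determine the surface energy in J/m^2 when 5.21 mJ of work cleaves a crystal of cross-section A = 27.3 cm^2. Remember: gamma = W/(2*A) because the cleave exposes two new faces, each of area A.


Convert: A = 27.3 cm^2 = 0.00273 m^2, W = 5.21 mJ = 0.00521 J
Cleaving exposes two faces of area A, so total new surface = 2*A and gamma = W / (2*A)
gamma = 0.00521 / (2 * 0.00273)
gamma = 0.954 J/m^2

0.954


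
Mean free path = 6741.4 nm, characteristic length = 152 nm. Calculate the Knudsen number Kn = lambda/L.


Knudsen number Kn = lambda / L
Kn = 6741.4 / 152
Kn = 44.3513

44.3513


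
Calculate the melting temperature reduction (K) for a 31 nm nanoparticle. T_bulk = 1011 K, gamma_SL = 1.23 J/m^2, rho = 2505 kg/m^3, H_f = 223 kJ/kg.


Radius R = 31/2 = 15.5 nm = 1.55e-08 m
Convert H_f = 223 kJ/kg = 223000 J/kg
dT = 2 * gamma_SL * T_bulk / (rho * H_f * R)
dT = 2 * 1.23 * 1011 / (2505 * 223000 * 1.55e-08)
dT = 287.2 K

287.2


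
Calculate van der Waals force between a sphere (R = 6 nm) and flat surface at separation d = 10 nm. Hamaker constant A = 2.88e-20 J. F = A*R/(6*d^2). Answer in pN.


Convert to SI: R = 6 nm = 6e-09 m, d = 10 nm = 1e-08 m
F = A * R / (6 * d^2)
F = 2.88e-20 * 6e-09 / (6 * (1e-08)^2)
F = 2.88e-13 N = 0.288 pN

0.288


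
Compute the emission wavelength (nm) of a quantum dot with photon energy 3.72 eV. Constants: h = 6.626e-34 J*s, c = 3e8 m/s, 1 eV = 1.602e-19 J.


Convert energy: E = 3.72 eV = 3.72 * 1.602e-19 = 5.95944e-19 J
lambda = h*c / E = 6.626e-34 * 3e8 / 5.95944e-19
lambda = 3.33555e-07 m = 333.6 nm

333.6


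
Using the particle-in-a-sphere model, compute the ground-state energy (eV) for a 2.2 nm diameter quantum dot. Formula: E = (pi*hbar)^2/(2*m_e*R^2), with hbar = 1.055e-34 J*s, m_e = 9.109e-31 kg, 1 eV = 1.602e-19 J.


Radius R = 2.2/2 = 1.1 nm = 1.1e-09 m
E = (pi * 1.055e-34)^2 / (2 * 9.109e-31 * (1.1e-09)^2)
E(J) = 4.98332e-20
E = E(J) / 1.602e-19 = 0.3111 eV

0.3111


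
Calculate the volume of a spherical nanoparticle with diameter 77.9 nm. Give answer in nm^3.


Radius r = 77.9/2 = 38.95 nm
Volume V = (4/3) * pi * r^3
V = (4/3) * pi * (38.95)^3
V = 247520.4 nm^3

247520.4


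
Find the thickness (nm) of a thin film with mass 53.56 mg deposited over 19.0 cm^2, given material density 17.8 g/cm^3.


Convert: m = 53.56 mg = 5.3560e-05 kg, A = 19.0 cm^2 = 1.9000e-03 m^2, rho = 17.8 g/cm^3 = 17800 kg/m^3
t = m / (A * rho)
t = 5.3560e-05 / (1.9000e-03 * 17800)
t = 1.5837e-06 m = 1583.7 nm

1583.7


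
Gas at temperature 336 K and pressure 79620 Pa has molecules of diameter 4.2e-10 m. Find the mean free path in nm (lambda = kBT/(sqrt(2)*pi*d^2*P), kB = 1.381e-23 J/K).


Mean free path: lambda = kB*T / (sqrt(2) * pi * d^2 * P)
lambda = 1.381e-23 * 336 / (sqrt(2) * pi * (4.2e-10)^2 * 79620)
lambda = 7.43614e-08 m
lambda = 74.36 nm

74.36


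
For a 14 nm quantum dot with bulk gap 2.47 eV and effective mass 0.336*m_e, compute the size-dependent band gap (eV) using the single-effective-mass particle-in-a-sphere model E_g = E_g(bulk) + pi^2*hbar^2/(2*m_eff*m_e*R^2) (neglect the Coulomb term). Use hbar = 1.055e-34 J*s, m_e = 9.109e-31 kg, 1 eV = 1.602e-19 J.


Radius R = 14/2 nm = 7e-09 m
Confinement energy dE = pi^2 * hbar^2 / (2 * m_eff * m_e * R^2)
dE = pi^2 * (1.055e-34)^2 / (2 * 0.336 * 9.109e-31 * (7e-09)^2) J, divided by 1.602e-19 J/eV
dE = 0.0229 eV
Total band gap = E_g(bulk) + dE = 2.47 + 0.0229 = 2.4929 eV

2.4929


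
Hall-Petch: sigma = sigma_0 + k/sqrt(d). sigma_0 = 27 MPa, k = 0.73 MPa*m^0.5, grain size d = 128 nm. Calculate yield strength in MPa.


d = 128 nm = 1.28e-07 m
sqrt(d) = 0.0003577709
Hall-Petch contribution = k / sqrt(d) = 0.73 / 0.0003577709 = 2040.4 MPa
sigma = sigma_0 + k/sqrt(d) = 27 + 2040.4 = 2067.4 MPa

2067.4


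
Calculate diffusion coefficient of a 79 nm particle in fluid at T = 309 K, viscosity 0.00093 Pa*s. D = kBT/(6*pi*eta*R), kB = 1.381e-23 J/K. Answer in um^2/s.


Radius R = 79/2 = 39.5 nm = 3.95e-08 m
D = kB*T / (6*pi*eta*R)
D = 1.381e-23 * 309 / (6 * pi * 0.00093 * 3.95e-08)
D = 6.1627e-12 m^2/s = 6.163 um^2/s

6.163


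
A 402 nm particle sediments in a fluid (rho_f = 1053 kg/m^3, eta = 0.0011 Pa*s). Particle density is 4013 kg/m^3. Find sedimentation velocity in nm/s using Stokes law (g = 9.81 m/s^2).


Radius R = 402/2 nm = 2.01e-07 m
Density difference = 4013 - 1053 = 2960 kg/m^3
v = 2 * R^2 * (rho_p - rho_f) * g / (9 * eta)
v = 2 * (2.01e-07)^2 * 2960 * 9.81 / (9 * 0.0011)
v = 2.37e-07 m/s = 236.9996 nm/s

236.9996


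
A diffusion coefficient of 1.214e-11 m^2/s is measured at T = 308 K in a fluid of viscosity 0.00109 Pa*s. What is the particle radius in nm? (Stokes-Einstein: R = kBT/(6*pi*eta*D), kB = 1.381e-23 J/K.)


Stokes-Einstein: R = kB*T / (6*pi*eta*D)
R = 1.381e-23 * 308 / (6 * pi * 0.00109 * 1.214e-11)
R = 1.70529e-08 m = 17.05 nm

17.05


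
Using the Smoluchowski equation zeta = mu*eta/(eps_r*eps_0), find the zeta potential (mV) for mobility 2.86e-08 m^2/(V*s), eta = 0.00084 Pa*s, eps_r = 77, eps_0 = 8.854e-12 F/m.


Smoluchowski equation: zeta = mu * eta / (eps_r * eps_0)
zeta = 2.86e-08 * 0.00084 / (77 * 8.854e-12)
zeta = 0.035238 V = 35.24 mV

35.24


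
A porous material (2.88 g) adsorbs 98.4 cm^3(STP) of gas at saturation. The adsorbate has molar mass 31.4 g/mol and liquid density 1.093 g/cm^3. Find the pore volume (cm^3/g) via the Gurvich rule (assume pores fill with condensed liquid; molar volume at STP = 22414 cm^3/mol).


Moles adsorbed n = V_ads / 22414 = 98.4 / 22414 = 4.390113e-03 mol
Liquid volume V_liq = n * M / rho_liq = 4.390113e-03 * 31.4 / 1.093 = 0.12612 cm^3
Specific pore volume V_pore = V_liq / m_sample = 0.12612 / 2.88
V_pore = 0.0438 cm^3/g

0.0438


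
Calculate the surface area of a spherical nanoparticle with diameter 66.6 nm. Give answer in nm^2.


Radius r = 66.6/2 = 33.3 nm
Surface area SA = 4 * pi * r^2
SA = 4 * pi * (33.3)^2
SA = 13934.72 nm^2

13934.72


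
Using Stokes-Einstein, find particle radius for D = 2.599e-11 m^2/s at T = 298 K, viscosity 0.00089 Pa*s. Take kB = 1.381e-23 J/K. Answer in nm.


Stokes-Einstein: R = kB*T / (6*pi*eta*D)
R = 1.381e-23 * 298 / (6 * pi * 0.00089 * 2.599e-11)
R = 9.43871e-09 m = 9.44 nm

9.44


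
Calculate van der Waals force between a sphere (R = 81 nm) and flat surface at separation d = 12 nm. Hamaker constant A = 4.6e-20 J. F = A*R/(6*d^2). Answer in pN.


Convert to SI: R = 81 nm = 8.1e-08 m, d = 12 nm = 1.2e-08 m
F = A * R / (6 * d^2)
F = 4.6e-20 * 8.1e-08 / (6 * (1.2e-08)^2)
F = 4.3125e-12 N = 4.312 pN

4.312


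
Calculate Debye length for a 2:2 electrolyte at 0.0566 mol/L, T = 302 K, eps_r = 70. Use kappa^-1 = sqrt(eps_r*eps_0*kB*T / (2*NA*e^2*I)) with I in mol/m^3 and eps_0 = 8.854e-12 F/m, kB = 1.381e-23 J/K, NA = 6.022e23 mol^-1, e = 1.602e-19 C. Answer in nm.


Ionic strength I = 0.0566 * 2^2 * 1000 = 226.4 mol/m^3
kappa^-1 = sqrt(70 * 8.854e-12 * 1.381e-23 * 302 / (2 * 6.022e23 * (1.602e-19)^2 * 226.4))
kappa^-1 = 0.608 nm

0.608


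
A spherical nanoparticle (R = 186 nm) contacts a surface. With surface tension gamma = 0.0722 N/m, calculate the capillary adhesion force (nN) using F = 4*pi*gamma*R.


Convert radius: R = 186 nm = 1.86e-07 m
F = 4 * pi * gamma * R
F = 4 * pi * 0.0722 * 1.86e-07
F = 1.68756e-07 N = 168.7563 nN

168.7563


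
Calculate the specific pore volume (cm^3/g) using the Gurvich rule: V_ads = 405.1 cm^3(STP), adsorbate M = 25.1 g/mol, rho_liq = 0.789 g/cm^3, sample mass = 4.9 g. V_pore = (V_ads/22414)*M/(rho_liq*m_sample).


Moles adsorbed n = V_ads / 22414 = 405.1 / 22414 = 1.807353e-02 mol
Liquid volume V_liq = n * M / rho_liq = 1.807353e-02 * 25.1 / 0.789 = 0.57496 cm^3
Specific pore volume V_pore = V_liq / m_sample = 0.57496 / 4.9
V_pore = 0.1173 cm^3/g

0.1173


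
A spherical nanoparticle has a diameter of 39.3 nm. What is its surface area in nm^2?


Radius r = 39.3/2 = 19.65 nm
Surface area SA = 4 * pi * r^2
SA = 4 * pi * (19.65)^2
SA = 4852.16 nm^2

4852.16


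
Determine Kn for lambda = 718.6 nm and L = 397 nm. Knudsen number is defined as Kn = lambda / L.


Knudsen number Kn = lambda / L
Kn = 718.6 / 397
Kn = 1.8101

1.8101


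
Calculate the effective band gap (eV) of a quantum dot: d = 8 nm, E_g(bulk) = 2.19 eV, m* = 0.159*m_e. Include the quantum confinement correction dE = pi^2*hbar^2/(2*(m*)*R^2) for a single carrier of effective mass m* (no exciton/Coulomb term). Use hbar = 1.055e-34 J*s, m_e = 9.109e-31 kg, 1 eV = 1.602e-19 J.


Radius R = 8/2 nm = 4e-09 m
Confinement energy dE = pi^2 * hbar^2 / (2 * m_eff * m_e * R^2)
dE = pi^2 * (1.055e-34)^2 / (2 * 0.159 * 9.109e-31 * (4e-09)^2) J, divided by 1.602e-19 J/eV
dE = 0.148 eV
Total band gap = E_g(bulk) + dE = 2.19 + 0.148 = 2.338 eV

2.338


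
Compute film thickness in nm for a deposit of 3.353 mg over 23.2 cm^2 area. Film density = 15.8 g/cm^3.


Convert: m = 3.353 mg = 3.3530e-06 kg, A = 23.2 cm^2 = 2.3200e-03 m^2, rho = 15.8 g/cm^3 = 15800 kg/m^3
t = m / (A * rho)
t = 3.3530e-06 / (2.3200e-03 * 15800)
t = 9.1472e-08 m = 91.5 nm

91.5


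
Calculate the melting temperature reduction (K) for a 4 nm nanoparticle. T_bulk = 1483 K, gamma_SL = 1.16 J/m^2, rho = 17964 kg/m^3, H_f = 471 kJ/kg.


Radius R = 4/2 = 2 nm = 2e-09 m
Convert H_f = 471 kJ/kg = 471000 J/kg
dT = 2 * gamma_SL * T_bulk / (rho * H_f * R)
dT = 2 * 1.16 * 1483 / (17964 * 471000 * 2e-09)
dT = 203.3 K

203.3


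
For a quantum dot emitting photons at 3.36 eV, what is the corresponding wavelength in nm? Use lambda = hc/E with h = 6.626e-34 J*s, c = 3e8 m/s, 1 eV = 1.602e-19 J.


Convert energy: E = 3.36 eV = 3.36 * 1.602e-19 = 5.38272e-19 J
lambda = h*c / E = 6.626e-34 * 3e8 / 5.38272e-19
lambda = 3.69293e-07 m = 369.3 nm

369.3


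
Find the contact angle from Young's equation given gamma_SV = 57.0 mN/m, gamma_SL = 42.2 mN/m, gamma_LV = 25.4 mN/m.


cos(theta) = (gamma_SV - gamma_SL) / gamma_LV
cos(theta) = (57.0 - 42.2) / 25.4
cos(theta) = 0.582677
theta = arccos(0.582677) = 54.36 degrees

54.36


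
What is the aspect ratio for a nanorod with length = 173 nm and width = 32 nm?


Aspect ratio AR = length / diameter
AR = 173 / 32
AR = 5.41

5.41


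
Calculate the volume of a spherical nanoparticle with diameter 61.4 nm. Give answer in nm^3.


Radius r = 61.4/2 = 30.7 nm
Volume V = (4/3) * pi * r^3
V = (4/3) * pi * (30.7)^3
V = 121200.31 nm^3

121200.31


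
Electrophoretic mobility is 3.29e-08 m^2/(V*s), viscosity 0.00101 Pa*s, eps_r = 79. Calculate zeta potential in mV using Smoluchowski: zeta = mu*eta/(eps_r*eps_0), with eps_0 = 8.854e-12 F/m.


Smoluchowski equation: zeta = mu * eta / (eps_r * eps_0)
zeta = 3.29e-08 * 0.00101 / (79 * 8.854e-12)
zeta = 0.047506 V = 47.51 mV

47.51


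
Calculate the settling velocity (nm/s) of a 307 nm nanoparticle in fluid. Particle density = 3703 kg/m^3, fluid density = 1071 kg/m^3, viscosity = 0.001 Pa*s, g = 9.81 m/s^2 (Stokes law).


Radius R = 307/2 nm = 1.535e-07 m
Density difference = 3703 - 1071 = 2632 kg/m^3
v = 2 * R^2 * (rho_p - rho_f) * g / (9 * eta)
v = 2 * (1.535e-07)^2 * 2632 * 9.81 / (9 * 0.001)
v = 1.35195e-07 m/s = 135.1945 nm/s

135.1945


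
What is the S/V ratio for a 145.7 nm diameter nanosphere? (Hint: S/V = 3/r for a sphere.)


Radius r = 145.7/2 = 72.85 nm
S/V = 3 / r = 3 / 72.85
S/V = 0.0412 nm^-1

0.0412


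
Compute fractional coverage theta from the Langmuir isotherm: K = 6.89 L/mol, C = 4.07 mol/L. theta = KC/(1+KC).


Langmuir isotherm: theta = K*C / (1 + K*C)
K*C = 6.89 * 4.07 = 28.0423
theta = 28.0423 / (1 + 28.0423) = 28.0423 / 29.0423
theta = 0.9656

0.9656


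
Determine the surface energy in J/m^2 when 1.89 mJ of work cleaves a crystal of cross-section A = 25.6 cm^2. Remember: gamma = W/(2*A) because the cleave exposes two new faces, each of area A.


Convert: A = 25.6 cm^2 = 0.00256 m^2, W = 1.89 mJ = 0.00189 J
Cleaving exposes two faces of area A, so total new surface = 2*A and gamma = W / (2*A)
gamma = 0.00189 / (2 * 0.00256)
gamma = 0.369 J/m^2

0.369


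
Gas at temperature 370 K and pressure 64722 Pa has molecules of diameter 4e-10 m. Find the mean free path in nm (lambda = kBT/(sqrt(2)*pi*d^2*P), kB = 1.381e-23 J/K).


Mean free path: lambda = kB*T / (sqrt(2) * pi * d^2 * P)
lambda = 1.381e-23 * 370 / (sqrt(2) * pi * (4e-10)^2 * 64722)
lambda = 1.1106e-07 m
lambda = 111.06 nm

111.06


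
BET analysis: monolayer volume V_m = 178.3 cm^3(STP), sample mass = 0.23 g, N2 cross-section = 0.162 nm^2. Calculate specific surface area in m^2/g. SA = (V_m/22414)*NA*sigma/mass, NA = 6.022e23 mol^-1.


Number of moles in monolayer = V_m / 22414 = 178.3 / 22414 = 0.00795485
Number of molecules = moles * NA = 0.00795485 * 6.022e23
SA = molecules * sigma / mass
SA = (178.3 / 22414) * 6.022e23 * 0.162e-18 / 0.23
SA = 3374.1 m^2/g

3374.1


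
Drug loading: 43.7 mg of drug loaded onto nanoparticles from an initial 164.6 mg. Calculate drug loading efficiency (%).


Drug loading efficiency = (drug loaded / drug initial) * 100
DLE = 43.7 / 164.6 * 100
DLE = 0.2655 * 100
DLE = 26.55%

26.55


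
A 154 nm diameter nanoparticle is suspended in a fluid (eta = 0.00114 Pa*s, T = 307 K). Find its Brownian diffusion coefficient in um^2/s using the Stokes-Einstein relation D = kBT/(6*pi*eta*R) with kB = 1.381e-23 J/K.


Radius R = 154/2 = 77 nm = 7.7e-08 m
D = kB*T / (6*pi*eta*R)
D = 1.381e-23 * 307 / (6 * pi * 0.00114 * 7.7e-08)
D = 2.56233e-12 m^2/s = 2.562 um^2/s

2.562


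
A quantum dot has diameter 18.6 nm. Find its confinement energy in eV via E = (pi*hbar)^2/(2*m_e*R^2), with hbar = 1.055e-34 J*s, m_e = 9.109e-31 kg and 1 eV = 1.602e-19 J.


Radius R = 18.6/2 = 9.3 nm = 9.3e-09 m
E = (pi * 1.055e-34)^2 / (2 * 9.109e-31 * (9.3e-09)^2)
E(J) = 6.97169e-22
E = E(J) / 1.602e-19 = 0.0044 eV

0.0044


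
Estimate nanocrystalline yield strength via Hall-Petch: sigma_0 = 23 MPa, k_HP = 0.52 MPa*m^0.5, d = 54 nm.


d = 54 nm = 5.4e-08 m
sqrt(d) = 0.000232379
Hall-Petch contribution = k / sqrt(d) = 0.52 / 0.000232379 = 2237.7 MPa
sigma = sigma_0 + k/sqrt(d) = 23 + 2237.7 = 2260.7 MPa

2260.7


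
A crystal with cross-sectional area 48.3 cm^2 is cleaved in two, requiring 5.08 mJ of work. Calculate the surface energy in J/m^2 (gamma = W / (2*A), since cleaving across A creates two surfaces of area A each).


Convert: A = 48.3 cm^2 = 0.00483 m^2, W = 5.08 mJ = 0.00508 J
Cleaving exposes two faces of area A, so total new surface = 2*A and gamma = W / (2*A)
gamma = 0.00508 / (2 * 0.00483)
gamma = 0.526 J/m^2

0.526


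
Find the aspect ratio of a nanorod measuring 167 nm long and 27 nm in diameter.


Aspect ratio AR = length / diameter
AR = 167 / 27
AR = 6.19

6.19


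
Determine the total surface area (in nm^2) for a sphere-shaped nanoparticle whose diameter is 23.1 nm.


Radius r = 23.1/2 = 11.55 nm
Surface area SA = 4 * pi * r^2
SA = 4 * pi * (11.55)^2
SA = 1676.39 nm^2

1676.39


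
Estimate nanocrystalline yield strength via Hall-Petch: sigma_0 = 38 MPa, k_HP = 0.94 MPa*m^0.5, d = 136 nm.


d = 136 nm = 1.36e-07 m
sqrt(d) = 0.0003687818
Hall-Petch contribution = k / sqrt(d) = 0.94 / 0.0003687818 = 2548.9 MPa
sigma = sigma_0 + k/sqrt(d) = 38 + 2548.9 = 2586.9 MPa

2586.9


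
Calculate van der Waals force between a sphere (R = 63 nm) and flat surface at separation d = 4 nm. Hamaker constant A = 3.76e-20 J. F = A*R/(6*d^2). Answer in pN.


Convert to SI: R = 63 nm = 6.3e-08 m, d = 4 nm = 4e-09 m
F = A * R / (6 * d^2)
F = 3.76e-20 * 6.3e-08 / (6 * (4e-09)^2)
F = 2.4675e-11 N = 24.675 pN

24.675


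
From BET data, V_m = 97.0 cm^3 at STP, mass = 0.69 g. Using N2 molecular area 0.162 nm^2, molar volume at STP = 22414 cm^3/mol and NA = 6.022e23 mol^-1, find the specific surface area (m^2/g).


Number of moles in monolayer = V_m / 22414 = 97.0 / 22414 = 0.00432765
Number of molecules = moles * NA = 0.00432765 * 6.022e23
SA = molecules * sigma / mass
SA = (97.0 / 22414) * 6.022e23 * 0.162e-18 / 0.69
SA = 611.9 m^2/g

611.9


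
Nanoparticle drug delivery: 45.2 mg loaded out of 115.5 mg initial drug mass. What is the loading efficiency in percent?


Drug loading efficiency = (drug loaded / drug initial) * 100
DLE = 45.2 / 115.5 * 100
DLE = 0.3913 * 100
DLE = 39.13%

39.13


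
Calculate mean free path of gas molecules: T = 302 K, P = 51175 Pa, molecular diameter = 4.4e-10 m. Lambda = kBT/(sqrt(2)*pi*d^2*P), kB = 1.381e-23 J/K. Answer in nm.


Mean free path: lambda = kB*T / (sqrt(2) * pi * d^2 * P)
lambda = 1.381e-23 * 302 / (sqrt(2) * pi * (4.4e-10)^2 * 51175)
lambda = 9.47485e-08 m
lambda = 94.75 nm

94.75


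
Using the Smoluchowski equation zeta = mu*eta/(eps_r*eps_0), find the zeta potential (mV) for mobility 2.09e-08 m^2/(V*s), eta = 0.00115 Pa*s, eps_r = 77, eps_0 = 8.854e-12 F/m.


Smoluchowski equation: zeta = mu * eta / (eps_r * eps_0)
zeta = 2.09e-08 * 0.00115 / (77 * 8.854e-12)
zeta = 0.035254 V = 35.25 mV

35.25


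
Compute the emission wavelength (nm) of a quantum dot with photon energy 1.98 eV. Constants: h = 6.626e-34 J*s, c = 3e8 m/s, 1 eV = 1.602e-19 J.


Convert energy: E = 1.98 eV = 1.98 * 1.602e-19 = 3.17196e-19 J
lambda = h*c / E = 6.626e-34 * 3e8 / 3.17196e-19
lambda = 6.26679e-07 m = 626.7 nm

626.7


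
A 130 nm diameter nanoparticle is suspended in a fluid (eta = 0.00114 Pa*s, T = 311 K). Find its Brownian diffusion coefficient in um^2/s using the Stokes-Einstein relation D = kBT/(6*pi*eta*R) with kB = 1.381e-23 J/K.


Radius R = 130/2 = 65 nm = 6.5e-08 m
D = kB*T / (6*pi*eta*R)
D = 1.381e-23 * 311 / (6 * pi * 0.00114 * 6.5e-08)
D = 3.07493e-12 m^2/s = 3.075 um^2/s

3.075


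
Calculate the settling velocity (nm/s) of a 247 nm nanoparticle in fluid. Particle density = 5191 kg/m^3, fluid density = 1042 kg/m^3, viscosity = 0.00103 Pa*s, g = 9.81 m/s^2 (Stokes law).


Radius R = 247/2 nm = 1.235e-07 m
Density difference = 5191 - 1042 = 4149 kg/m^3
v = 2 * R^2 * (rho_p - rho_f) * g / (9 * eta)
v = 2 * (1.235e-07)^2 * 4149 * 9.81 / (9 * 0.00103)
v = 1.33936e-07 m/s = 133.9358 nm/s

133.9358


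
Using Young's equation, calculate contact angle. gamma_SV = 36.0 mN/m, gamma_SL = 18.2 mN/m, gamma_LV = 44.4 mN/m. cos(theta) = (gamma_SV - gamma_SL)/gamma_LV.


cos(theta) = (gamma_SV - gamma_SL) / gamma_LV
cos(theta) = (36.0 - 18.2) / 44.4
cos(theta) = 0.400901
theta = arccos(0.400901) = 66.37 degrees

66.37


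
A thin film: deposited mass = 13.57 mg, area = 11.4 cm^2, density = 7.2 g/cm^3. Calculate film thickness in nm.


Convert: m = 13.57 mg = 1.3570e-05 kg, A = 11.4 cm^2 = 1.1400e-03 m^2, rho = 7.2 g/cm^3 = 7200 kg/m^3
t = m / (A * rho)
t = 1.3570e-05 / (1.1400e-03 * 7200)
t = 1.6533e-06 m = 1653.3 nm

1653.3


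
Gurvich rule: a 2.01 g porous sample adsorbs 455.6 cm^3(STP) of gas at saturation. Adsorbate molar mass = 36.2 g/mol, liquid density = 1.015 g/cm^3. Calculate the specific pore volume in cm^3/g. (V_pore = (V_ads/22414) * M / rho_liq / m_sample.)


Moles adsorbed n = V_ads / 22414 = 455.6 / 22414 = 2.032658e-02 mol
Liquid volume V_liq = n * M / rho_liq = 2.032658e-02 * 36.2 / 1.015 = 0.72495 cm^3
Specific pore volume V_pore = V_liq / m_sample = 0.72495 / 2.01
V_pore = 0.3607 cm^3/g

0.3607


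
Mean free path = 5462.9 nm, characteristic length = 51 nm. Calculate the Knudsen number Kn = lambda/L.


Knudsen number Kn = lambda / L
Kn = 5462.9 / 51
Kn = 107.1157

107.1157


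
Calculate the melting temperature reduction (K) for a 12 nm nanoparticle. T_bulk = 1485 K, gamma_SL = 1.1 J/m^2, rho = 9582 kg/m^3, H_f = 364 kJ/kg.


Radius R = 12/2 = 6 nm = 6e-09 m
Convert H_f = 364 kJ/kg = 364000 J/kg
dT = 2 * gamma_SL * T_bulk / (rho * H_f * R)
dT = 2 * 1.1 * 1485 / (9582 * 364000 * 6e-09)
dT = 156.1 K

156.1


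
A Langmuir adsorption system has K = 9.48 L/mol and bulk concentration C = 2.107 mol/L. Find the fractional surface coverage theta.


Langmuir isotherm: theta = K*C / (1 + K*C)
K*C = 9.48 * 2.107 = 19.97436
theta = 19.97436 / (1 + 19.97436) = 19.97436 / 20.97436
theta = 0.9523

0.9523


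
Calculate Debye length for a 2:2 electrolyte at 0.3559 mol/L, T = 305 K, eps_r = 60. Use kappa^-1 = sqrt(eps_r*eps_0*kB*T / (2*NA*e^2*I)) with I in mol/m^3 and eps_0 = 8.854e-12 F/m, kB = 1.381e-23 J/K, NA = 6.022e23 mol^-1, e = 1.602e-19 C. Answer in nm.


Ionic strength I = 0.3559 * 2^2 * 1000 = 1423.6 mol/m^3
kappa^-1 = sqrt(60 * 8.854e-12 * 1.381e-23 * 305 / (2 * 6.022e23 * (1.602e-19)^2 * 1423.6))
kappa^-1 = 0.226 nm

0.226


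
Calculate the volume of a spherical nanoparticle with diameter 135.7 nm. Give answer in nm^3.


Radius r = 135.7/2 = 67.85 nm
Volume V = (4/3) * pi * r^3
V = (4/3) * pi * (67.85)^3
V = 1308392.86 nm^3

1308392.86


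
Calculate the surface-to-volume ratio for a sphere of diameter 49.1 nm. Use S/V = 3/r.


Radius r = 49.1/2 = 24.55 nm
S/V = 3 / r = 3 / 24.55
S/V = 0.1222 nm^-1

0.1222


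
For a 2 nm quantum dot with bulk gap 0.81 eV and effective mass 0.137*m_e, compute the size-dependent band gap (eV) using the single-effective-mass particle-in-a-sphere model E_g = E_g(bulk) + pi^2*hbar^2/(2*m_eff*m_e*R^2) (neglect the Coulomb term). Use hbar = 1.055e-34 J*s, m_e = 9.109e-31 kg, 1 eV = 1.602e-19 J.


Radius R = 2/2 nm = 1e-09 m
Confinement energy dE = pi^2 * hbar^2 / (2 * m_eff * m_e * R^2)
dE = pi^2 * (1.055e-34)^2 / (2 * 0.137 * 9.109e-31 * (1e-09)^2) J, divided by 1.602e-19 J/eV
dE = 2.7474 eV
Total band gap = E_g(bulk) + dE = 0.81 + 2.7474 = 3.5574 eV

3.5574


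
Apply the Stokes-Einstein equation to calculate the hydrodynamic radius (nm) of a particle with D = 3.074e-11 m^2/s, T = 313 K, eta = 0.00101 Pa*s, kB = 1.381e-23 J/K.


Stokes-Einstein: R = kB*T / (6*pi*eta*D)
R = 1.381e-23 * 313 / (6 * pi * 0.00101 * 3.074e-11)
R = 7.38604e-09 m = 7.39 nm

7.39


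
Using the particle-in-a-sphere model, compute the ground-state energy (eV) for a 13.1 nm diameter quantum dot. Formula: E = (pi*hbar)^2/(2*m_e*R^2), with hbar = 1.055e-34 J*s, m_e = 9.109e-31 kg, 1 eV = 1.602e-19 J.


Radius R = 13.1/2 = 6.55 nm = 6.55e-09 m
E = (pi * 1.055e-34)^2 / (2 * 9.109e-31 * (6.55e-09)^2)
E(J) = 1.40547e-21
E = E(J) / 1.602e-19 = 0.0088 eV

0.0088


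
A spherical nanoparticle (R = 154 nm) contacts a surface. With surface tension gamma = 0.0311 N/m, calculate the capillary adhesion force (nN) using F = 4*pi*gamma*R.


Convert radius: R = 154 nm = 1.54e-07 m
F = 4 * pi * gamma * R
F = 4 * pi * 0.0311 * 1.54e-07
F = 6.01854e-08 N = 60.1854 nN

60.1854


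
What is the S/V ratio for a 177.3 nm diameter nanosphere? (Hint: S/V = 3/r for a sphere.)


Radius r = 177.3/2 = 88.65 nm
S/V = 3 / r = 3 / 88.65
S/V = 0.0338 nm^-1

0.0338


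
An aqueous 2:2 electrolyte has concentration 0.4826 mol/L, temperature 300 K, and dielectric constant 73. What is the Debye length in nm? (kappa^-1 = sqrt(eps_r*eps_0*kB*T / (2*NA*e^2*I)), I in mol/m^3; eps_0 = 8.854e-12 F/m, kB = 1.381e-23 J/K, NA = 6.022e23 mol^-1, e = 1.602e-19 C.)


Ionic strength I = 0.4826 * 2^2 * 1000 = 1930.4 mol/m^3
kappa^-1 = sqrt(73 * 8.854e-12 * 1.381e-23 * 300 / (2 * 6.022e23 * (1.602e-19)^2 * 1930.4))
kappa^-1 = 0.212 nm

0.212


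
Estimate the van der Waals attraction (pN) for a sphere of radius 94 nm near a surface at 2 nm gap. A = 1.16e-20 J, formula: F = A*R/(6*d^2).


Convert to SI: R = 94 nm = 9.4e-08 m, d = 2 nm = 2e-09 m
F = A * R / (6 * d^2)
F = 1.16e-20 * 9.4e-08 / (6 * (2e-09)^2)
F = 4.54333e-11 N = 45.433 pN

45.433


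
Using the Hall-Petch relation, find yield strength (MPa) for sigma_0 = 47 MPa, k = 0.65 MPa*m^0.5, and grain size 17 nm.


d = 17 nm = 1.7e-08 m
sqrt(d) = 0.000130384
Hall-Petch contribution = k / sqrt(d) = 0.65 / 0.000130384 = 4985.3 MPa
sigma = sigma_0 + k/sqrt(d) = 47 + 4985.3 = 5032.3 MPa

5032.3


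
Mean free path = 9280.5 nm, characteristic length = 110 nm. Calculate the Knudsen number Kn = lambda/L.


Knudsen number Kn = lambda / L
Kn = 9280.5 / 110
Kn = 84.3682

84.3682


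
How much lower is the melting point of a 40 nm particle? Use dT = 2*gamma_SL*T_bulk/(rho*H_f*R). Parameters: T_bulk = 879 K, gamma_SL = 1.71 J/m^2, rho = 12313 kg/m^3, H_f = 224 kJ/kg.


Radius R = 40/2 = 20 nm = 2e-08 m
Convert H_f = 224 kJ/kg = 224000 J/kg
dT = 2 * gamma_SL * T_bulk / (rho * H_f * R)
dT = 2 * 1.71 * 879 / (12313 * 224000 * 2e-08)
dT = 54.5 K

54.5


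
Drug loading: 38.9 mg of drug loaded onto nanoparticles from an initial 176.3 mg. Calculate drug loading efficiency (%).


Drug loading efficiency = (drug loaded / drug initial) * 100
DLE = 38.9 / 176.3 * 100
DLE = 0.2206 * 100
DLE = 22.06%

22.06


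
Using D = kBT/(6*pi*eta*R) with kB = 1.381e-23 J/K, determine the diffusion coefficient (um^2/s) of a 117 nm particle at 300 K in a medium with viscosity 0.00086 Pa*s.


Radius R = 117/2 = 58.5 nm = 5.85e-08 m
D = kB*T / (6*pi*eta*R)
D = 1.381e-23 * 300 / (6 * pi * 0.00086 * 5.85e-08)
D = 4.36877e-12 m^2/s = 4.369 um^2/s

4.369


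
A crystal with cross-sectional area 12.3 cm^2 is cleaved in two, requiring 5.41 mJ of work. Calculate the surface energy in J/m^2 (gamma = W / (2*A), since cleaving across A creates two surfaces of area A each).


Convert: A = 12.3 cm^2 = 0.00123 m^2, W = 5.41 mJ = 0.00541 J
Cleaving exposes two faces of area A, so total new surface = 2*A and gamma = W / (2*A)
gamma = 0.00541 / (2 * 0.00123)
gamma = 2.199 J/m^2

2.199


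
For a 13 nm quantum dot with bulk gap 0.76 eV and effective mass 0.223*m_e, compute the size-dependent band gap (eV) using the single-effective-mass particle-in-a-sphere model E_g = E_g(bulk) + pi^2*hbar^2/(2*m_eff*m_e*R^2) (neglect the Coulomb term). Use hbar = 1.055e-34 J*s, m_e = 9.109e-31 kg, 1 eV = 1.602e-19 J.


Radius R = 13/2 nm = 6.5e-09 m
Confinement energy dE = pi^2 * hbar^2 / (2 * m_eff * m_e * R^2)
dE = pi^2 * (1.055e-34)^2 / (2 * 0.223 * 9.109e-31 * (6.5e-09)^2) J, divided by 1.602e-19 J/eV
dE = 0.0399 eV
Total band gap = E_g(bulk) + dE = 0.76 + 0.0399 = 0.7999 eV

0.7999


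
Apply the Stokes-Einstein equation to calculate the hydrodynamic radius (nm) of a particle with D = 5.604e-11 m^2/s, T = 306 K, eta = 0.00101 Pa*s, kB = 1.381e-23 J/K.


Stokes-Einstein: R = kB*T / (6*pi*eta*D)
R = 1.381e-23 * 306 / (6 * pi * 0.00101 * 5.604e-11)
R = 3.96091e-09 m = 3.96 nm

3.96


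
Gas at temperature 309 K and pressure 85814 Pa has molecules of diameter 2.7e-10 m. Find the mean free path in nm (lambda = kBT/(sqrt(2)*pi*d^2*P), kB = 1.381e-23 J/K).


Mean free path: lambda = kB*T / (sqrt(2) * pi * d^2 * P)
lambda = 1.381e-23 * 309 / (sqrt(2) * pi * (2.7e-10)^2 * 85814)
lambda = 1.53533e-07 m
lambda = 153.53 nm

153.53


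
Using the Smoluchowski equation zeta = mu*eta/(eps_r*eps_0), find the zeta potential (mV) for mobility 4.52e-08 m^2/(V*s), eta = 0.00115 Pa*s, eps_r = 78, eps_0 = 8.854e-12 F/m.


Smoluchowski equation: zeta = mu * eta / (eps_r * eps_0)
zeta = 4.52e-08 * 0.00115 / (78 * 8.854e-12)
zeta = 0.075267 V = 75.27 mV

75.27


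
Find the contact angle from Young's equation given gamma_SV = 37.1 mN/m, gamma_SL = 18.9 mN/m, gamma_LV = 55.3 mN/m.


cos(theta) = (gamma_SV - gamma_SL) / gamma_LV
cos(theta) = (37.1 - 18.9) / 55.3
cos(theta) = 0.329114
theta = arccos(0.329114) = 70.78 degrees

70.78


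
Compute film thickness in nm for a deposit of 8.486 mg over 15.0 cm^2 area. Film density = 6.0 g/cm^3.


Convert: m = 8.486 mg = 8.4860e-06 kg, A = 15.0 cm^2 = 1.5000e-03 m^2, rho = 6.0 g/cm^3 = 6000 kg/m^3
t = m / (A * rho)
t = 8.4860e-06 / (1.5000e-03 * 6000)
t = 9.4289e-07 m = 942.9 nm

942.9


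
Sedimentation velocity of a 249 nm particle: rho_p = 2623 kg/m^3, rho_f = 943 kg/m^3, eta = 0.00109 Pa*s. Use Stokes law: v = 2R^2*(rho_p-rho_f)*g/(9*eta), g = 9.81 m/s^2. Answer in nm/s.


Radius R = 249/2 nm = 1.245e-07 m
Density difference = 2623 - 943 = 1680 kg/m^3
v = 2 * R^2 * (rho_p - rho_f) * g / (9 * eta)
v = 2 * (1.245e-07)^2 * 1680 * 9.81 / (9 * 0.00109)
v = 5.20808e-08 m/s = 52.0808 nm/s

52.0808


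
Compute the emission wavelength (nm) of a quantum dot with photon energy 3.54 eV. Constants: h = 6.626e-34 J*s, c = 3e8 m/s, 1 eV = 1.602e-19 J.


Convert energy: E = 3.54 eV = 3.54 * 1.602e-19 = 5.67108e-19 J
lambda = h*c / E = 6.626e-34 * 3e8 / 5.67108e-19
lambda = 3.50515e-07 m = 350.5 nm

350.5


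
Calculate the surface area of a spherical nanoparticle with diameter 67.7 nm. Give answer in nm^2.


Radius r = 67.7/2 = 33.85 nm
Surface area SA = 4 * pi * r^2
SA = 4 * pi * (33.85)^2
SA = 14398.83 nm^2

14398.83
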